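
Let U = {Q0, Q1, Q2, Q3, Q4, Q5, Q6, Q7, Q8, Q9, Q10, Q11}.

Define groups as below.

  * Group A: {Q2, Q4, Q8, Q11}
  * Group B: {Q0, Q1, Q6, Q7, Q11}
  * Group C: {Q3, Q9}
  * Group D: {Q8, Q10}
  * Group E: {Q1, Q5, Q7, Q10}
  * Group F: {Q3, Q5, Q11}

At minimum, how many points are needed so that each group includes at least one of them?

The 3 points {Q1, Q3, Q8} hit every group.
The groups A, C, E are pairwise disjoint, so any hitting set needs a separate point for each — at least 3. Hence 3 is optimal.

3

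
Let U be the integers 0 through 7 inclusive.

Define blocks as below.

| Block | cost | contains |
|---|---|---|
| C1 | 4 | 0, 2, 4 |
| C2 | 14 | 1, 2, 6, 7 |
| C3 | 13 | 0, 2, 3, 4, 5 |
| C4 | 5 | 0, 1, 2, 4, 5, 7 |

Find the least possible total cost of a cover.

27

C2, C3 together cover every point (C2 ∪ C3 = {0, 1, 2, 3, 4, 5, 6, 7}); total cost 14 + 13 = 27.
The greedy pick C4, C3, C2 costs 32; no covering selection beats 27.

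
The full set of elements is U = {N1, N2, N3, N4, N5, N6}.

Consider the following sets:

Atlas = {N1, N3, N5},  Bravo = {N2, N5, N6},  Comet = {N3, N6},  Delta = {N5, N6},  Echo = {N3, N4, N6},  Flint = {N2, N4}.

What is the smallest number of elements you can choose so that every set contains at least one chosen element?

Take H = {N3, N4, N5}. Each listed set contains at least one of these, so H is a hitting set of size 3.
No choice of 2 elements meets every set, so 3 is the minimum.

3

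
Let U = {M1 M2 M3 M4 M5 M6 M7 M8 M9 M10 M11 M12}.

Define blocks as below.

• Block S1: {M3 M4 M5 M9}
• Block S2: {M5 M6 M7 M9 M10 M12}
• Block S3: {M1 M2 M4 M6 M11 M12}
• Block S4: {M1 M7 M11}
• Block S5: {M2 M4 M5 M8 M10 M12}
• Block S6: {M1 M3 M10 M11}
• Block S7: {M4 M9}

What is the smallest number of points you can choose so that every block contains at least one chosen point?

3

H = {M3, M4, M7} meets every block (each contains at least one member of H), and |H| = 3.
No choice of 2 points meets every block, so 3 is the minimum.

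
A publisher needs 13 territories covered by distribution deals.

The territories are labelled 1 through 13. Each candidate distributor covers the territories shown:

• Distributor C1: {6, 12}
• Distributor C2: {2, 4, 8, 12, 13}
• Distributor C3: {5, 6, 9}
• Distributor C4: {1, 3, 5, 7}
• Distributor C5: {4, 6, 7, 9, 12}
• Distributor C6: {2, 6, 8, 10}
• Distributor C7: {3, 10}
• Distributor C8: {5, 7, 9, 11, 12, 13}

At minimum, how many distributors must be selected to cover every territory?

C4 and C5 and C6 and C8 together: C4 ∪ C5 ∪ C6 ∪ C8 = {1, 2, 3, 4, 5, 6, 7, 8, 9, 10, 11, 12, 13} — every territory is covered.
No 3 of the 8 distributors cover everything (all 56 combinations miss at least one territory), so 4 is optimal.

4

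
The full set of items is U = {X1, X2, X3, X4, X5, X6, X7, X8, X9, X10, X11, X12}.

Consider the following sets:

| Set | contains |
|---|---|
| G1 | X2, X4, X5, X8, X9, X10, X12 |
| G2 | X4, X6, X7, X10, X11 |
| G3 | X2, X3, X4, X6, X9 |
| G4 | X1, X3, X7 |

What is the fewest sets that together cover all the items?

G1, G2, and G4 cover everything between them: the union {X1, X2, X3, X4, X5, X6, X7, X8, X9, X10, X11, X12} is all of U.
Only G4 contains X1, so G4 is forced; the remaining 9 items need at least 2 more sets (each remaining set adds at most 7) — so at least 3 sets are needed, and 3 is optimal.

3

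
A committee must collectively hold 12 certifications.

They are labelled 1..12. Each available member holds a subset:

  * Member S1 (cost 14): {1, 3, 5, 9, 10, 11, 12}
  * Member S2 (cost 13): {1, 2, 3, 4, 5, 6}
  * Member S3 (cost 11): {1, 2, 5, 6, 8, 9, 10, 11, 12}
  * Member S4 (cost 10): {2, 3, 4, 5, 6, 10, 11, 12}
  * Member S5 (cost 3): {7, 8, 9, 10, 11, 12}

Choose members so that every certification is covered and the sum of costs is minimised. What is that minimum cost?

S2, S5 together cover every certification (S2 ∪ S5 = {1, 2, 3, 4, 5, 6, 7, 8, 9, 10, 11, 12}); total cost 13 + 3 = 16.
The greedy pick S5, S4, S3 costs 24; no covering selection beats 16.

16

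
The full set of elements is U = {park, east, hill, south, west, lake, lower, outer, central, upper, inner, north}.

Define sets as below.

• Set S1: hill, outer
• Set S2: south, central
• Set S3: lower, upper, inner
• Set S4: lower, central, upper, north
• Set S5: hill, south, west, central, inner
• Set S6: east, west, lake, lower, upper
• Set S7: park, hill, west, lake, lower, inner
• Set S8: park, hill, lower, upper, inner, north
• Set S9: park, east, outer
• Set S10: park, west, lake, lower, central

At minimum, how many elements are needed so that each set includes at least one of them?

Take H = {lower, outer, central}. Each listed set contains at least one of these, so H is a hitting set of size 3.
The sets S1, S2, S3 are pairwise disjoint, so any hitting set needs a separate element for each — at least 3. Hence 3 is optimal.

3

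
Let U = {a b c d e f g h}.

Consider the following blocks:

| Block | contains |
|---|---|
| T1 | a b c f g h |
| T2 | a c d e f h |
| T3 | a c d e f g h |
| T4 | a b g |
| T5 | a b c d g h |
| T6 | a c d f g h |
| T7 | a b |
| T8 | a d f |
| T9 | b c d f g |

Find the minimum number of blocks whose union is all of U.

2

Take {T2, T9}. Their union is {a, b, c, d, e, f, g, h}, which is all 8 elements.
No single block has all 8 elements (the largest, T3, has 7), so 2 is optimal.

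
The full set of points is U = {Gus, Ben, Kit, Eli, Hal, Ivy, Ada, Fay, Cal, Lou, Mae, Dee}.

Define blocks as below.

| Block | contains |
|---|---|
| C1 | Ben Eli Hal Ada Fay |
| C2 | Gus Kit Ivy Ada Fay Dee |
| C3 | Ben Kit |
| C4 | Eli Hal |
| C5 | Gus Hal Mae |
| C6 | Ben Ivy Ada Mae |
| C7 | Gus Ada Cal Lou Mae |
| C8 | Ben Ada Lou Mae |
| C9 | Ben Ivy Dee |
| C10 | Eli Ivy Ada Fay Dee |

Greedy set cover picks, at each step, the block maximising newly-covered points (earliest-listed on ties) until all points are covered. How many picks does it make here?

Greedy: pick C2 (covers 6 new) → pick C1 (covers 3 new) → pick C7 (covers 3 new). Total picks: 3.

3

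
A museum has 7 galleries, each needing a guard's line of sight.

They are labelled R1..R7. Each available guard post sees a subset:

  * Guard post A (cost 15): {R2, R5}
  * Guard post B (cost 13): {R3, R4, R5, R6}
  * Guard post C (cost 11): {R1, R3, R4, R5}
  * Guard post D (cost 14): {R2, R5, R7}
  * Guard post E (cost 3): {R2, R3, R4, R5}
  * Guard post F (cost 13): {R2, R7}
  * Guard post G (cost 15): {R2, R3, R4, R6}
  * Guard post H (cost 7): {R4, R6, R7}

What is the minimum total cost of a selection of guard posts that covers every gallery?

21

C, E, H together cover every gallery (C ∪ E ∪ H = {R1, R2, R3, R4, R5, R6, R7}); total cost 11 + 3 + 7 = 21.
No covering selection has total cost below 21.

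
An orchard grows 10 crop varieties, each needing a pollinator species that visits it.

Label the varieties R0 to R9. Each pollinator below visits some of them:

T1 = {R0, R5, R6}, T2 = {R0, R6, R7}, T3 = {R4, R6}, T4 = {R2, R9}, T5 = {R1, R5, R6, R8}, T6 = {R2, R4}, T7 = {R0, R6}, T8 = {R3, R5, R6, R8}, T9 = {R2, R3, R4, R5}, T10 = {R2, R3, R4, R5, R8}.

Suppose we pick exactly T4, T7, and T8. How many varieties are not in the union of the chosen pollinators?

3

Union of T4, T7, T8 = {R0, R2, R3, R5, R6, R8, R9}.
Not covered: R1, R4, R7 — 3 varieties.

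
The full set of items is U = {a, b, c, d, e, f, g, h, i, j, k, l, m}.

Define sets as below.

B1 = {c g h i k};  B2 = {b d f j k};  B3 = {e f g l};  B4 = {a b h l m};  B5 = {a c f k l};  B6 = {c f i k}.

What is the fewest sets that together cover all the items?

Take {B1, B2, B3, B4}. Their union is {a, b, c, d, e, f, g, h, i, j, k, l, m}, which is all 13 items.
Only B3 contains e, so B3 is forced; the remaining 9 items need at least 3 more sets (each remaining set adds at most 4) — so at least 4 sets are needed, and 4 is optimal.

4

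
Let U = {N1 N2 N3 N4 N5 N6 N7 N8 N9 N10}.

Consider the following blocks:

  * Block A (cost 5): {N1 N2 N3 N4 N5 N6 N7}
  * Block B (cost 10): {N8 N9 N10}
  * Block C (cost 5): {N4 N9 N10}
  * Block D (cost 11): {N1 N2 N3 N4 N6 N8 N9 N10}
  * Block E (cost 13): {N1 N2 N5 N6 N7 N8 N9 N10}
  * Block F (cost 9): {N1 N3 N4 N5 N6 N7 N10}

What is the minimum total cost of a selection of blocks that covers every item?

15

A, B together cover every item (A ∪ B = {N1, N2, N3, N4, N5, N6, N7, N8, N9, N10}); total cost 5 + 10 = 15.
The greedy pick A, C, B costs 20; no covering selection beats 15.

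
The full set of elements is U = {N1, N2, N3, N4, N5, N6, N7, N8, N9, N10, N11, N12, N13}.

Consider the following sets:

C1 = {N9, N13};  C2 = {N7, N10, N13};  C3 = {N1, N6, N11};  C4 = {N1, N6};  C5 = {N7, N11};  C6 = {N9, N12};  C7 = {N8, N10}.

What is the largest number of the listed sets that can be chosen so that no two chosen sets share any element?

4

C4, C5, C6, C7 are pairwise disjoint (C4={N1,N6}; C5={N7,N11}; C6={N9,N12}; C7={N8,N10}).
Every remaining set overlaps one of these, and no 5 of the listed sets are pairwise disjoint, so 4 is the maximum.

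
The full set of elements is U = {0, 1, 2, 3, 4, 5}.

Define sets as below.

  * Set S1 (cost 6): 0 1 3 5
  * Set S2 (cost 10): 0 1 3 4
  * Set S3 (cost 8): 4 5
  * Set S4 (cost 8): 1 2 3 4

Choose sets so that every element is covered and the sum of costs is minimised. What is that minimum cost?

S1, S4 together cover every element (S1 ∪ S4 = {0, 1, 2, 3, 4, 5}); total cost 6 + 8 = 14.
No covering selection has total cost below 14.

14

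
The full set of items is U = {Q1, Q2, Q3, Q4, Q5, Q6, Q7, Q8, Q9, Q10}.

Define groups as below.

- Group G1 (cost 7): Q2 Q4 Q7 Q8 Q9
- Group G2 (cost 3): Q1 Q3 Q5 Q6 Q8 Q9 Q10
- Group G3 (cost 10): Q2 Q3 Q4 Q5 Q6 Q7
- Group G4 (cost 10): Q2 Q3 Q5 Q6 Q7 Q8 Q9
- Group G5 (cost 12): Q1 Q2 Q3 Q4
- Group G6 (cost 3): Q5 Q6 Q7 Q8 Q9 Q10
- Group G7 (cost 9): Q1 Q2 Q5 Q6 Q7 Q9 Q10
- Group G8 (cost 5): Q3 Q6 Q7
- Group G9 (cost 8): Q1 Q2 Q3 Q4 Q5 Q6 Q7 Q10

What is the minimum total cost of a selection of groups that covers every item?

10

G1, G2 together cover every item (G1 ∪ G2 = {Q1, Q2, Q3, Q4, Q5, Q6, Q7, Q8, Q9, Q10}); total cost 7 + 3 = 10.
No covering selection has total cost below 10.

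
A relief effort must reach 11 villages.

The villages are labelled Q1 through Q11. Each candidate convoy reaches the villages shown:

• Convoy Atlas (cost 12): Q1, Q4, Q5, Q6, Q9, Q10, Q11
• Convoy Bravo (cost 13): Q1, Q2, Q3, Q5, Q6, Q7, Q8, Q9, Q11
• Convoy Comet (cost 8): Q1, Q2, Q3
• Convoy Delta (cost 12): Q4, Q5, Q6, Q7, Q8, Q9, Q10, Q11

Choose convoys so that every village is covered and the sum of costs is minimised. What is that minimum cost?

Comet, Delta together cover every village (Comet ∪ Delta = {Q1, Q2, Q3, Q4, Q5, Q6, Q7, Q8, Q9, Q10, Q11}); total cost 8 + 12 = 20.
The greedy pick Bravo, Atlas costs 25; no covering selection beats 20.

20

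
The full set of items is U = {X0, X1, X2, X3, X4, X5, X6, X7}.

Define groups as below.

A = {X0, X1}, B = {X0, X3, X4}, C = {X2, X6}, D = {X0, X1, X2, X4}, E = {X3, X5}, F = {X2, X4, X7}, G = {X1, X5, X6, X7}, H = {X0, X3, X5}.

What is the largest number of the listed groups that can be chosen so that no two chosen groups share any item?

3

A, E, F are pairwise disjoint (A={X0,X1}; E={X3,X5}; F={X2,X4,X7}).
Every remaining group overlaps one of these, and no 4 of the listed groups are pairwise disjoint, so 3 is the maximum.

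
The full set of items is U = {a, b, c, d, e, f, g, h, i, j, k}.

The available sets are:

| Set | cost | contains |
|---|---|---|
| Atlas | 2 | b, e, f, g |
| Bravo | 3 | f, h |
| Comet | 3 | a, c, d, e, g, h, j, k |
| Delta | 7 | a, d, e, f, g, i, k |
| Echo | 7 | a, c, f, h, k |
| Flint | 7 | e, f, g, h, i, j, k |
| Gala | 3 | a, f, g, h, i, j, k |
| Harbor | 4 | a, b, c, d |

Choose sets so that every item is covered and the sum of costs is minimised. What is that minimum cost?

Atlas, Comet, Gala together cover every item (Atlas ∪ Comet ∪ Gala = {a, b, c, d, e, f, g, h, i, j, k}); total cost 2 + 3 + 3 = 8.
No covering selection has total cost below 8.

8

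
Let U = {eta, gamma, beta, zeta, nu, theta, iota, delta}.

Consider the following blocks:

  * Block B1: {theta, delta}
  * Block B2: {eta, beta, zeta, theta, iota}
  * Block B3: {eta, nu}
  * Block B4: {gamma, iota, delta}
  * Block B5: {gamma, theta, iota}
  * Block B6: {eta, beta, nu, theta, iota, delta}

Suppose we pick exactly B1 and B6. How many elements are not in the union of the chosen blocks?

2

Union of B1, B6 = {eta, beta, nu, theta, iota, delta}.
Not covered: gamma, zeta — 2 elements.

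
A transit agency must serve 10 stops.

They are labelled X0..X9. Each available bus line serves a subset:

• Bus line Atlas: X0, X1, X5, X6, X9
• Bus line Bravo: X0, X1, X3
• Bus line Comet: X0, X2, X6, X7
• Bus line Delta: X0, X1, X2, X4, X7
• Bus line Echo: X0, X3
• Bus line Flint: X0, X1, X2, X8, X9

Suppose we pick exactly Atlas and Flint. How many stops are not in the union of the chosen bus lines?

3

Union of Atlas, Flint = {X0, X1, X2, X5, X6, X8, X9}.
Not covered: X3, X4, X7 — 3 stops.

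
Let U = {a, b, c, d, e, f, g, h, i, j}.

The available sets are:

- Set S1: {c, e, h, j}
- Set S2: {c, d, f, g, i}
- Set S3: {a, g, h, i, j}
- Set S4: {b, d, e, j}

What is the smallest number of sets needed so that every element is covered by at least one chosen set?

3

Take {S2, S3, S4}. Their union is {a, b, c, d, e, f, g, h, i, j}, which is all 10 elements.
Only S3 contains a, so S3 is forced; the remaining 5 elements need at least 2 more sets (each remaining set adds at most 3) — so at least 3 sets are needed, and 3 is optimal.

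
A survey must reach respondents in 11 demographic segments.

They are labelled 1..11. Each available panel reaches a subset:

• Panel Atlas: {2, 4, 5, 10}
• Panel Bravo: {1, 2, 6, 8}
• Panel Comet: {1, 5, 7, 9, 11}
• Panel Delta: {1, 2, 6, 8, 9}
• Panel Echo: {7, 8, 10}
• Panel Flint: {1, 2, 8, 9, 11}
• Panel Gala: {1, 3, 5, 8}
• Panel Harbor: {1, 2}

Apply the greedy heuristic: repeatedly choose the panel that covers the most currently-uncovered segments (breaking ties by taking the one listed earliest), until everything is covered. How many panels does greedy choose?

Greedy: pick Comet (covers 5 new) → pick Atlas (covers 3 new) → pick Bravo (covers 2 new) → pick Gala (covers 1 new). Total picks: 4.

4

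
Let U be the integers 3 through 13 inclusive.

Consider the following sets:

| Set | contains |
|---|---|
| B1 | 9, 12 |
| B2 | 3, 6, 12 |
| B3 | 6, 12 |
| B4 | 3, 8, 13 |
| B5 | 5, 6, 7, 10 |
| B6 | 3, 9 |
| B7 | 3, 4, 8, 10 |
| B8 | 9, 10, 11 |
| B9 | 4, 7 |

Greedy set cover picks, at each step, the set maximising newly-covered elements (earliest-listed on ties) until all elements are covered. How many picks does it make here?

5

Greedy: pick B5 (covers 4 new) → pick B4 (covers 3 new) → pick B1 (covers 2 new) → pick B7 (covers 1 new) → pick B8 (covers 1 new). Total picks: 5.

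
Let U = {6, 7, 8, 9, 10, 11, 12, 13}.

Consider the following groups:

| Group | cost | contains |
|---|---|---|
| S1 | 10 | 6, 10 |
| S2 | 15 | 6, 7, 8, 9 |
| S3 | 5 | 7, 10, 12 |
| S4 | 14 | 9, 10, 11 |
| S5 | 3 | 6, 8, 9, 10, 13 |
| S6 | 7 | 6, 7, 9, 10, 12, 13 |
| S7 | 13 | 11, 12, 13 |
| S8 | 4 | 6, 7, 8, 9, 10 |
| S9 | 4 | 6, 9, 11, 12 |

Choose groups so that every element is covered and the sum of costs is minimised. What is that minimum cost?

11

S5, S8, S9 together cover every element (S5 ∪ S8 ∪ S9 = {6, 7, 8, 9, 10, 11, 12, 13}); total cost 3 + 4 + 4 = 11.
No covering selection has total cost below 11.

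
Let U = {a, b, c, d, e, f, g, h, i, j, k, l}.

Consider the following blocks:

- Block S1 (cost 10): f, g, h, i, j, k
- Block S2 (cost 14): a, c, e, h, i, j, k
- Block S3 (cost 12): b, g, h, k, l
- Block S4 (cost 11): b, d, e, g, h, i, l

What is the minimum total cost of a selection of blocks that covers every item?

S1, S2, S4 together cover every item (S1 ∪ S2 ∪ S4 = {a, b, c, d, e, f, g, h, i, j, k, l}); total cost 10 + 14 + 11 = 35.
No covering selection has total cost below 35.

35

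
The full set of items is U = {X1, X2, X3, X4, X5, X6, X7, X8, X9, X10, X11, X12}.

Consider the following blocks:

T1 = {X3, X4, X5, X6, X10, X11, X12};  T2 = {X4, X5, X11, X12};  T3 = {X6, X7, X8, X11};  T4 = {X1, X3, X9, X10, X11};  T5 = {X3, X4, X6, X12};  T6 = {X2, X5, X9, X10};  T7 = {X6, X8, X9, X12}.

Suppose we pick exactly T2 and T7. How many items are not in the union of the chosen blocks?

Union of T2, T7 = {X4, X5, X6, X8, X9, X11, X12}.
Not covered: X1, X2, X3, X7, X10 — 5 items.

5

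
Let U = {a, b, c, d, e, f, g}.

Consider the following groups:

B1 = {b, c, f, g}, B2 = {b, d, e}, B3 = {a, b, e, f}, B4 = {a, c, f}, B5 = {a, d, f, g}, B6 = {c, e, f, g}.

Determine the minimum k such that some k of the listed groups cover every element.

B3, B4, and B5 cover everything between them: the union {a, b, c, d, e, f, g} is all of U.
No 2 of the 6 groups cover everything (all 15 combinations miss at least one element), so 3 is optimal.

3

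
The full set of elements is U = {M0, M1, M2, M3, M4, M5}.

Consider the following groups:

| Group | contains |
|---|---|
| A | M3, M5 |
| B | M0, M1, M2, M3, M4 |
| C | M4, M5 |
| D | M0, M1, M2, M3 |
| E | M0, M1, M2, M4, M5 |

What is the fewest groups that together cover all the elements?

2

Take {C, D}. Their union is {M0, M1, M2, M3, M4, M5}, which is all 6 elements.
No single group has all 6 elements (the largest, B, has 5), so 2 is optimal.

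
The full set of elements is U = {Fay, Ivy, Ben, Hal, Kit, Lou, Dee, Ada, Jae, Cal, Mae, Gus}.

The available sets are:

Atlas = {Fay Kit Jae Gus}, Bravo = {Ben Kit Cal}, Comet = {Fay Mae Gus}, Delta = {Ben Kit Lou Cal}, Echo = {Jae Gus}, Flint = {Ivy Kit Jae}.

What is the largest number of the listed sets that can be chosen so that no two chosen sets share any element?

2

Comet, Flint are pairwise disjoint (Comet={Fay,Mae,Gus}; Flint={Ivy,Kit,Jae}).
Every remaining set overlaps one of these, and no 3 of the listed sets are pairwise disjoint, so 2 is the maximum.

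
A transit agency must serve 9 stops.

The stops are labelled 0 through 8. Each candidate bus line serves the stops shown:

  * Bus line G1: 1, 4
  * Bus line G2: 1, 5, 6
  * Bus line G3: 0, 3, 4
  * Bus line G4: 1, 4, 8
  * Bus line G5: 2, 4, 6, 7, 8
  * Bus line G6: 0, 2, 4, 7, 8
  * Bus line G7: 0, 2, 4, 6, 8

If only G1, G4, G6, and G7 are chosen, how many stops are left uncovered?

2

Union of G1, G4, G6, G7 = {0, 1, 2, 4, 6, 7, 8}.
Not covered: 3, 5 — 2 stops.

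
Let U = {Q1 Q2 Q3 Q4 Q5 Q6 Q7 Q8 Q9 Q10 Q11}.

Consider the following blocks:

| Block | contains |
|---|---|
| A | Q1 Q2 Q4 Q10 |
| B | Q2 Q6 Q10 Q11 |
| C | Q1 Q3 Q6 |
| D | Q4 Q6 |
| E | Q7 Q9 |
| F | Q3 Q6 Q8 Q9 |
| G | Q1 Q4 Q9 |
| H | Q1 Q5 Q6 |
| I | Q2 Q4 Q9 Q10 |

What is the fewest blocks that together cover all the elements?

Take {B, E, F, H, I}. Their union is {Q1, Q2, Q3, Q4, Q5, Q6, Q7, Q8, Q9, Q10, Q11}, which is all 11 elements.
No 4 of the 9 blocks cover everything (all 126 combinations miss at least one element), so 5 is optimal.

5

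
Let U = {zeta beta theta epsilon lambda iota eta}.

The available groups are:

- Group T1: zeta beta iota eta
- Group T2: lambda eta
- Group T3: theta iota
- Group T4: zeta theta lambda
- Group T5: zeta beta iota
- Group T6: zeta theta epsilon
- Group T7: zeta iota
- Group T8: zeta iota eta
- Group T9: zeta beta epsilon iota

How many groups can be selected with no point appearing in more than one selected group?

2

T2, T5 are pairwise disjoint (T2={lambda,eta}; T5={zeta,beta,iota}).
Every remaining group overlaps one of these, and no 3 of the listed groups are pairwise disjoint, so 2 is the maximum.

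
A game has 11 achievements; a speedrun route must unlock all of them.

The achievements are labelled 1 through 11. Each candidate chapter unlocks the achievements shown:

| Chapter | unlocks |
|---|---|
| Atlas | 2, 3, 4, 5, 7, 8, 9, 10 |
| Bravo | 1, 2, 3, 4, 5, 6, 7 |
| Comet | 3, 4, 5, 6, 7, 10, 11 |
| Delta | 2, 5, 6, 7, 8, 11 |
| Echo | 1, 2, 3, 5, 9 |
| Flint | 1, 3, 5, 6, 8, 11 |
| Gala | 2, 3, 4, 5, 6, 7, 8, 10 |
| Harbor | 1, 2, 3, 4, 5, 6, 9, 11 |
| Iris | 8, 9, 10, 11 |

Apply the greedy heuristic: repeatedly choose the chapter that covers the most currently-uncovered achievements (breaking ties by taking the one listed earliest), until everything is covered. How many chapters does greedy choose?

2

Greedy: pick Atlas (covers 8 new) → pick Flint (covers 3 new). Total picks: 2.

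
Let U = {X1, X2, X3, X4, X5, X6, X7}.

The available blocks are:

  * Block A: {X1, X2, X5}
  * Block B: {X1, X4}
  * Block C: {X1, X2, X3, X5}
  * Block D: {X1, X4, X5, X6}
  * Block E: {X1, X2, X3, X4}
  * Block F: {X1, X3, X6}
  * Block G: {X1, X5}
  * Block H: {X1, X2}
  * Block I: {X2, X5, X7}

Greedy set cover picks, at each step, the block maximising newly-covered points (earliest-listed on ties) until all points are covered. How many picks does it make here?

Greedy: pick C (covers 4 new) → pick D (covers 2 new) → pick I (covers 1 new). Total picks: 3.

3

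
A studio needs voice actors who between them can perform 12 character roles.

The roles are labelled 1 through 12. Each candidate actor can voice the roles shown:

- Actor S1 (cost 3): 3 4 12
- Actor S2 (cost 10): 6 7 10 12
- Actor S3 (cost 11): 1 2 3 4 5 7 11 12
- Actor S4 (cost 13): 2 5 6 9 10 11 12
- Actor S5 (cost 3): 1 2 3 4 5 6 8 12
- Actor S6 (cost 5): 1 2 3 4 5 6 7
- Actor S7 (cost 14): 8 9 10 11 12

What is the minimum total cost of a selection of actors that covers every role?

19

S6, S7 together cover every role (S6 ∪ S7 = {1, 2, 3, 4, 5, 6, 7, 8, 9, 10, 11, 12}); total cost 5 + 14 = 19.
The greedy pick S5, S4, S6 costs 21; no covering selection beats 19.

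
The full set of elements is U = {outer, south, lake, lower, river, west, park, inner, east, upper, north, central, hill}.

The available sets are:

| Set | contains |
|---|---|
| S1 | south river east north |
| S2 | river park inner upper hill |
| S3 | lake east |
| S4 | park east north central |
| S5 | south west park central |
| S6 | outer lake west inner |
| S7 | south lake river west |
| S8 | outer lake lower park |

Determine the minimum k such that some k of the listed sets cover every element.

4

S2 and S4 and S7 and S8 together: S2 ∪ S4 ∪ S7 ∪ S8 = {outer, south, lake, lower, river, west, park, inner, east, upper, north, central, hill} — every element is covered.
Only S8 contains lower, so S8 is forced; the remaining 9 elements need at least 3 more sets (each remaining set adds at most 4) — so at least 4 sets are needed, and 4 is optimal.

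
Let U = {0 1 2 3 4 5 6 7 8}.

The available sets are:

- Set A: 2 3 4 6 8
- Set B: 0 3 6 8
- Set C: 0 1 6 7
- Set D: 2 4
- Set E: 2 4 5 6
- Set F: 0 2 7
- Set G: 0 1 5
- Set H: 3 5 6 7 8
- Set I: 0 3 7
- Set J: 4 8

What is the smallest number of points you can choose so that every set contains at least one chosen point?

The 3 points {0, 4, 5} hit every set.
No choice of 2 points meets every set, so 3 is the minimum.

3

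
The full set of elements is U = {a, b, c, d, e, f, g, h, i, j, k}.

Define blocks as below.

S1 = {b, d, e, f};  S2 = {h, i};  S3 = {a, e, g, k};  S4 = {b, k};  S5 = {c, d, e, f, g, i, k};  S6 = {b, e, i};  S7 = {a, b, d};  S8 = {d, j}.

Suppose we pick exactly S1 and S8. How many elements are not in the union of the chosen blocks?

6

Union of S1, S8 = {b, d, e, f, j}.
Not covered: a, c, g, h, i, k — 6 elements.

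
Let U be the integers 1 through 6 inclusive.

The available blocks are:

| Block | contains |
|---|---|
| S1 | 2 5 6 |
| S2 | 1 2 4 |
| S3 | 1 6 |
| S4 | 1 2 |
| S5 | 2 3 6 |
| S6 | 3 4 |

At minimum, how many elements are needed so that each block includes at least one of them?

The 3 elements {1, 3, 5} hit every block.
No choice of 2 elements meets every block, so 3 is the minimum.

3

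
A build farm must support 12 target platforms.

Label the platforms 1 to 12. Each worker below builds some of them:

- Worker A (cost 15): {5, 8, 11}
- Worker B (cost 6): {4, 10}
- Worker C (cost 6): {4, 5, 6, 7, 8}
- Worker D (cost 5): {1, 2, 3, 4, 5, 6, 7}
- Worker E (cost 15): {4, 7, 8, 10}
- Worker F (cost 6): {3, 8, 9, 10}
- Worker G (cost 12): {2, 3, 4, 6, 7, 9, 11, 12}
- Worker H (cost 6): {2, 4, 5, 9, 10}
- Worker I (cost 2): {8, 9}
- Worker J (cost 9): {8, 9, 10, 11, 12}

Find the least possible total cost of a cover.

14

D, J together cover every platform (D ∪ J = {1, 2, 3, 4, 5, 6, 7, 8, 9, 10, 11, 12}); total cost 5 + 9 = 14.
The greedy pick D, I, J costs 16; no covering selection beats 14.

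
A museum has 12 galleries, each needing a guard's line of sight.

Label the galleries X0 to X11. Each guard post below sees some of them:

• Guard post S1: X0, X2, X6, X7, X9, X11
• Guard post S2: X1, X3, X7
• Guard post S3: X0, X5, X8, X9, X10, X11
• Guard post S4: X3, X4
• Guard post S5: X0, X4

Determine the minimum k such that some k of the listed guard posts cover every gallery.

S1 and S2 and S3 and S5 together: S1 ∪ S2 ∪ S3 ∪ S5 = {X0, X1, X2, X3, X4, X5, X6, X7, X8, X9, X10, X11} — every gallery is covered.
No 3 of the 5 guard posts cover everything (all 10 combinations miss at least one gallery), so 4 is optimal.

4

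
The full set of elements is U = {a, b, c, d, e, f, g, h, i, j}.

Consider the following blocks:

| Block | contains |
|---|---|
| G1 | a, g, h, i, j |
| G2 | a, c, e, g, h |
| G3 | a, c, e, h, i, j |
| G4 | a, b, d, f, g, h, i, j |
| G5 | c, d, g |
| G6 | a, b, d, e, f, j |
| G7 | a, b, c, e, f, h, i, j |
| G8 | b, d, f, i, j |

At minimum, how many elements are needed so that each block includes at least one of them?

Take T = {a, d}. Each listed block contains at least one of these, so T is a hitting set of size 2.
The blocks G2, G8 are pairwise disjoint, so any hitting set needs a separate element for each — at least 2. Hence 2 is optimal.

2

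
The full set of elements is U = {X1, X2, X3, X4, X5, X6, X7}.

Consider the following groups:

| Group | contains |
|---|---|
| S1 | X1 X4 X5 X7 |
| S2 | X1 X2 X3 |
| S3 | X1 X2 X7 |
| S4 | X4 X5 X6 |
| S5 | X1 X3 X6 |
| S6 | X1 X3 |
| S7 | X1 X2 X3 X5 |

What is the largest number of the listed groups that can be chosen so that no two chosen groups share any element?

2

S4, S6 are pairwise disjoint (S4={X4,X5,X6}; S6={X1,X3}).
Every remaining group overlaps one of these, and no 3 of the listed groups are pairwise disjoint, so 2 is the maximum.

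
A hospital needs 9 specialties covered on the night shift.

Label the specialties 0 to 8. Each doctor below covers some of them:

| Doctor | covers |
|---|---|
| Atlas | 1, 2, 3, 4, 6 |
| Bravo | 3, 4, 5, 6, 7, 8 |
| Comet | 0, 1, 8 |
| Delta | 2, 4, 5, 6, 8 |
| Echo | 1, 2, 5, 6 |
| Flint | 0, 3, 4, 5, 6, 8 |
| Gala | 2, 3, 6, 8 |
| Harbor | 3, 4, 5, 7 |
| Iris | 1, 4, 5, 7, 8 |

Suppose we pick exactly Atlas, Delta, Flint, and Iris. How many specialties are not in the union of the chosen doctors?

Union of Atlas, Delta, Flint, Iris = {0, 1, 2, 3, 4, 5, 6, 7, 8} — that's every specialty, so 0 are uncovered.

0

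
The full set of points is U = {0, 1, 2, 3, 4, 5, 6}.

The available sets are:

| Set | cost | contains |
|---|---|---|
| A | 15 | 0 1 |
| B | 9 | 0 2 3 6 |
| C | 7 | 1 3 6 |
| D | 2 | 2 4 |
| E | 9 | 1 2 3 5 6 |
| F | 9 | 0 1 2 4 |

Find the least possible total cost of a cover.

18

E, F together cover every point (E ∪ F = {0, 1, 2, 3, 4, 5, 6}); total cost 9 + 9 = 18.
The greedy pick D, E, B costs 20; no covering selection beats 18.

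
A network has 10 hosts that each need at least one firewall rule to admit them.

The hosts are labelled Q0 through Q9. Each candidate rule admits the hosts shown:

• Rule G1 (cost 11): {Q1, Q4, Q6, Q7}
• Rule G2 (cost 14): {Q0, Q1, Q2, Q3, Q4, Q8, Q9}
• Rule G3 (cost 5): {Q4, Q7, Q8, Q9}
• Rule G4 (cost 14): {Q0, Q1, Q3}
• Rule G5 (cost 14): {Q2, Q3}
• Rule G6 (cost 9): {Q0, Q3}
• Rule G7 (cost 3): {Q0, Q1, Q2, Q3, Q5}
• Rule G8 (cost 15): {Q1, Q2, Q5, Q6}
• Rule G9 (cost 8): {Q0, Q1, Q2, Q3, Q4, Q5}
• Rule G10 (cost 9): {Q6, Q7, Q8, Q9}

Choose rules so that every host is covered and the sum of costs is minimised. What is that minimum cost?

G9, G10 together cover every host (G9 ∪ G10 = {Q0, Q1, Q2, Q3, Q4, Q5, Q6, Q7, Q8, Q9}); total cost 8 + 9 = 17.
No covering selection has total cost below 17.

17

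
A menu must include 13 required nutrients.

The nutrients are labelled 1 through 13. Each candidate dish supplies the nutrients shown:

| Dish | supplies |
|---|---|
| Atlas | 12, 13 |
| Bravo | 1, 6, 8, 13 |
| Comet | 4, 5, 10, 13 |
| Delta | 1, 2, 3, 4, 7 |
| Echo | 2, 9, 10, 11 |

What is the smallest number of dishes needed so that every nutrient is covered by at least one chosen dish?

5

Atlas and Bravo and Comet and Delta and Echo together: Atlas ∪ Bravo ∪ Comet ∪ Delta ∪ Echo = {1, 2, 3, 4, 5, 6, 7, 8, 9, 10, 11, 12, 13} — every nutrient is covered.
No 4 of the 5 dishes cover everything (all 5 combinations miss at least one nutrient), so 5 is optimal.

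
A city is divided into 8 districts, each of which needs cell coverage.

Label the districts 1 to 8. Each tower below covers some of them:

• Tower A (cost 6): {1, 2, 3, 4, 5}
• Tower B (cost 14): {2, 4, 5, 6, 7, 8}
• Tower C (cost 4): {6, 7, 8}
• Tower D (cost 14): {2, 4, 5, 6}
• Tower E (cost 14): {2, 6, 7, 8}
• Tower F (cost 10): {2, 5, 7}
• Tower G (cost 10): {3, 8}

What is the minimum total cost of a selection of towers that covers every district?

10

A, C together cover every district (A ∪ C = {1, 2, 3, 4, 5, 6, 7, 8}); total cost 6 + 4 = 10.
No covering selection has total cost below 10.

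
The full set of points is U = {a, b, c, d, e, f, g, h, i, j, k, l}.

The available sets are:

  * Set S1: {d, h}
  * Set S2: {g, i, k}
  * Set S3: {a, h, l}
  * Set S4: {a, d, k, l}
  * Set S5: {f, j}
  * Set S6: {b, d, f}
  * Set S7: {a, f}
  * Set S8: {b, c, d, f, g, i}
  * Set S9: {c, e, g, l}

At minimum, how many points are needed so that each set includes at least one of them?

T = {f, h, k, l} meets every set (each contains at least one member of T), and |T| = 4.
No choice of 3 points meets every set, so 4 is the minimum.

4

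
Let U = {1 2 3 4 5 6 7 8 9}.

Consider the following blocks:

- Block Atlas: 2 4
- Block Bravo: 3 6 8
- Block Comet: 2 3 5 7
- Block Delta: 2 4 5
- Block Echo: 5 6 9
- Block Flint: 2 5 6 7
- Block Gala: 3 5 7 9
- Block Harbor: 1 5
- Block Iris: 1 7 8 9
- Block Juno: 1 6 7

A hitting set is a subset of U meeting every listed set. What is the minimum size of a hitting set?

The 4 elements {1, 2, 6, 9} hit every block.
No choice of 3 elements meets every block, so 4 is the minimum.

4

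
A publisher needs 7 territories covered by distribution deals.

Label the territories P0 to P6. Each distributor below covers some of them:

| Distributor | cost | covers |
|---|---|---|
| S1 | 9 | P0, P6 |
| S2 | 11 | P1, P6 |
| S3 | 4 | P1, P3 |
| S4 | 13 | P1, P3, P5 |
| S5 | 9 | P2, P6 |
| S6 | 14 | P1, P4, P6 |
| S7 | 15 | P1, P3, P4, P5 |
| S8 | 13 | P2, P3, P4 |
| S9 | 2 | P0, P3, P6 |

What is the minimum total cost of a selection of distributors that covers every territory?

26

S5, S7, S9 together cover every territory (S5 ∪ S7 ∪ S9 = {P0, P1, P2, P3, P4, P5, P6}); total cost 9 + 15 + 2 = 26.
The greedy pick S9, S3, S8, S4 costs 32; no covering selection beats 26.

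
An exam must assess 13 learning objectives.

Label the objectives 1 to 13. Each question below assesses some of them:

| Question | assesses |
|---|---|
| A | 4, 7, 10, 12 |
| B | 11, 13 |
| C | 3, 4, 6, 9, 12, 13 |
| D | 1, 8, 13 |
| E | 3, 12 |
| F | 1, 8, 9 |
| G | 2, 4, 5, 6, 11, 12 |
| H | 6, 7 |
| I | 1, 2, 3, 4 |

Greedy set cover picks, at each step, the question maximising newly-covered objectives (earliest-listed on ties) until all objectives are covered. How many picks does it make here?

4

Greedy: pick C (covers 6 new) → pick G (covers 3 new) → pick A (covers 2 new) → pick D (covers 2 new). Total picks: 4.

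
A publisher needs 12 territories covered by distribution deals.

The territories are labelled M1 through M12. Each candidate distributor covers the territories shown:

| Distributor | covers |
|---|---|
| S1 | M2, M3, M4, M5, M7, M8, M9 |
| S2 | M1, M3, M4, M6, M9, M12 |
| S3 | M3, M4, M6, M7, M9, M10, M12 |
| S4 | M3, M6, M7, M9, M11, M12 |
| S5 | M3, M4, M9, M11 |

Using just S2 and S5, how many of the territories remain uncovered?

5

Union of S2, S5 = {M1, M3, M4, M6, M9, M11, M12}.
Not covered: M2, M5, M7, M8, M10 — 5 territories.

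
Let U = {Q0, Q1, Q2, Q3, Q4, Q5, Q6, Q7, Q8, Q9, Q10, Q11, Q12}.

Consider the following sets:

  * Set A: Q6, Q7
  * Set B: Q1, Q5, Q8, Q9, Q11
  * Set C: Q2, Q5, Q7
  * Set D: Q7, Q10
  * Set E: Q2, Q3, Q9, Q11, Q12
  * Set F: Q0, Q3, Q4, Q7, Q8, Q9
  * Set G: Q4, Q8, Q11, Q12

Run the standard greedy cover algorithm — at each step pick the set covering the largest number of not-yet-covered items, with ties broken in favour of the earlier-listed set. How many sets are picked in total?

5

Greedy: pick F (covers 6 new) → pick B (covers 3 new) → pick E (covers 2 new) → pick A (covers 1 new) → pick D (covers 1 new). Total picks: 5.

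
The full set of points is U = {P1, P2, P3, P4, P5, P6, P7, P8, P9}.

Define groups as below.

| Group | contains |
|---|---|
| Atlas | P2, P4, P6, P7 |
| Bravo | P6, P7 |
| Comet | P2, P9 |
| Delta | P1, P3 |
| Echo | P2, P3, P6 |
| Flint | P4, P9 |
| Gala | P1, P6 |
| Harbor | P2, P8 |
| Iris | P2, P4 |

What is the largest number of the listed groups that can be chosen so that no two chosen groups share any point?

4

Bravo, Delta, Flint, Harbor are pairwise disjoint (Bravo={P6,P7}; Delta={P1,P3}; Flint={P4,P9}; Harbor={P2,P8}).
Every remaining group overlaps one of these, and no 5 of the listed groups are pairwise disjoint, so 4 is the maximum.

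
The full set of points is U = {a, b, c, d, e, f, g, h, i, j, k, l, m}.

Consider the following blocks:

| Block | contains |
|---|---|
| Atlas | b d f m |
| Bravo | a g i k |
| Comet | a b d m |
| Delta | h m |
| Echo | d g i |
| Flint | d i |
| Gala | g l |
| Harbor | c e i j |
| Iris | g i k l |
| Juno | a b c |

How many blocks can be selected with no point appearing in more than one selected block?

4

Delta, Flint, Gala, Juno are pairwise disjoint (Delta={h,m}; Flint={d,i}; Gala={g,l}; Juno={a,b,c}).
Every remaining block overlaps one of these, and no 5 of the listed blocks are pairwise disjoint, so 4 is the maximum.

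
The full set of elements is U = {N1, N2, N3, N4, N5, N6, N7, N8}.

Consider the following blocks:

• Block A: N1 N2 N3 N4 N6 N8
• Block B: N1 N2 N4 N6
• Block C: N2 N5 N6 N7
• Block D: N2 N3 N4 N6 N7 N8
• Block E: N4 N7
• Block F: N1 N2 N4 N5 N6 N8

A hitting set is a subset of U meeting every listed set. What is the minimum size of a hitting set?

2

The 2 elements {N6, N7} hit every block.
No single element lies in every block, so at least 2 are needed and 2 is optimal.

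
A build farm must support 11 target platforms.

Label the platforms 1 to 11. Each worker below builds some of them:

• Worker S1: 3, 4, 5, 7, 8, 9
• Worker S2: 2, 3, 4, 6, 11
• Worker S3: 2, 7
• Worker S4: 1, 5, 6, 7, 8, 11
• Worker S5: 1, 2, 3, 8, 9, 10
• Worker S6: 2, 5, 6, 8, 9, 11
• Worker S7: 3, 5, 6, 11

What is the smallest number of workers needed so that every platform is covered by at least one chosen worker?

Take {S1, S2, S5}. Their union is {1, 2, 3, 4, 5, 6, 7, 8, 9, 10, 11}, which is all 11 platforms.
Only S5 contains 10, so S5 is forced; the remaining 5 platforms need at least 2 more workers (each remaining worker adds at most 4) — so at least 3 workers are needed, and 3 is optimal.

3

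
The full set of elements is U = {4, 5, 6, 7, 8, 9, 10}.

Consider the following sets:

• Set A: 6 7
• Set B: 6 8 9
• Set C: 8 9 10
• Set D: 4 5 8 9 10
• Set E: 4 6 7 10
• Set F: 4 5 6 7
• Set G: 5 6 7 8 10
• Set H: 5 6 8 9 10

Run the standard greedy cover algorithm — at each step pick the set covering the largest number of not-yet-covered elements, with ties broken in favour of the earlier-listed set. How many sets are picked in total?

Greedy: pick D (covers 5 new) → pick A (covers 2 new). Total picks: 2.

2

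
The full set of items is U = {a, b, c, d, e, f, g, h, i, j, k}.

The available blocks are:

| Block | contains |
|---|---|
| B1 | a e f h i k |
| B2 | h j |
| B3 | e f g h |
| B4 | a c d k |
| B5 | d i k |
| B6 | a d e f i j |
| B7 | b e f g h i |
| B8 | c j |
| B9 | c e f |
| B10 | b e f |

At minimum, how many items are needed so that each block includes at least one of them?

Take T = {d, e, j}. Each listed block contains at least one of these, so T is a hitting set of size 3.
The blocks B2, B4, B10 are pairwise disjoint, so any hitting set needs a separate item for each — at least 3. Hence 3 is optimal.

3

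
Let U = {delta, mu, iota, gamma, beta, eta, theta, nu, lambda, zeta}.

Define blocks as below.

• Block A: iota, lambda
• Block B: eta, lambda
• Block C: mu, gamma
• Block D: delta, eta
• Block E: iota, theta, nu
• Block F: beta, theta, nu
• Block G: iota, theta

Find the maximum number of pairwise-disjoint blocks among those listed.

4

A, C, D, F are pairwise disjoint (A={iota,lambda}; C={mu,gamma}; D={delta,eta}; F={beta,theta,nu}).
Every remaining block overlaps one of these, and no 5 of the listed blocks are pairwise disjoint, so 4 is the maximum.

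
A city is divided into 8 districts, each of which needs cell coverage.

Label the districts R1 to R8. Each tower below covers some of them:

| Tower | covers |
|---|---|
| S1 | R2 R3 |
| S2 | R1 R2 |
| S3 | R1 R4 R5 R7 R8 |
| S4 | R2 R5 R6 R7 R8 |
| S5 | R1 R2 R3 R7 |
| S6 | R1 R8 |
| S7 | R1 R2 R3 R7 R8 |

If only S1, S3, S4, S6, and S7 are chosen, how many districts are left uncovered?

0

Union of S1, S3, S4, S6, S7 = {R1, R2, R3, R4, R5, R6, R7, R8} — that's every district, so 0 are uncovered.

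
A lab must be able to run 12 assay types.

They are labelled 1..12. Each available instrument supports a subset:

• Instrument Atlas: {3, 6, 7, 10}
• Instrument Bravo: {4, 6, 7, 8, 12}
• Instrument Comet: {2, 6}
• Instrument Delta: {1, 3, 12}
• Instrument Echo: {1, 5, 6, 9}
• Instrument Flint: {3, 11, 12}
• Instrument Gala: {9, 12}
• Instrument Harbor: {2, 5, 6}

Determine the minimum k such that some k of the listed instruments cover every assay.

Take {Atlas, Bravo, Comet, Echo, Flint}. Their union is {1, 2, 3, 4, 5, 6, 7, 8, 9, 10, 11, 12}, which is all 12 assays.
No 4 of the 8 instruments cover everything (all 70 combinations miss at least one assay), so 5 is optimal.

5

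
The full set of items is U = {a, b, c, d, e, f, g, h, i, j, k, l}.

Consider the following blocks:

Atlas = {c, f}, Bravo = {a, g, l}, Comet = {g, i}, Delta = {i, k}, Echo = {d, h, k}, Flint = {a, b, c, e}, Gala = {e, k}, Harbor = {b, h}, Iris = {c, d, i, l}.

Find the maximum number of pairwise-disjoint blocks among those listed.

Atlas, Comet, Gala, Harbor are pairwise disjoint (Atlas={c,f}; Comet={g,i}; Gala={e,k}; Harbor={b,h}).
Every remaining block overlaps one of these, and no 5 of the listed blocks are pairwise disjoint, so 4 is the maximum.

4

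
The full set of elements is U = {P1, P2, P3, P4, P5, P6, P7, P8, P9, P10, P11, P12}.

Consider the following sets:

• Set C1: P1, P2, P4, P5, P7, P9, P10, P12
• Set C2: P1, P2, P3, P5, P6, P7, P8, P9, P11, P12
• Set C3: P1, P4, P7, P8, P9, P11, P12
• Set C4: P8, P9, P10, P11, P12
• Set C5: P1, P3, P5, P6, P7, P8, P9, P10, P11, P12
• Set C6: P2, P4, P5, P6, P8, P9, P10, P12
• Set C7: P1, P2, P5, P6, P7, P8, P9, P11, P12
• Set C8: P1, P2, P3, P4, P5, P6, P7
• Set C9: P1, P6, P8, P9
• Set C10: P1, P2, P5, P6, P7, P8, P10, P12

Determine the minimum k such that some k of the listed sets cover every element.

Take {C1, C5}. Their union is {P1, P2, P3, P4, P5, P6, P7, P8, P9, P10, P11, P12}, which is all 12 elements.
No single set has all 12 elements (the largest, C2, has 10), so 2 is optimal.

2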